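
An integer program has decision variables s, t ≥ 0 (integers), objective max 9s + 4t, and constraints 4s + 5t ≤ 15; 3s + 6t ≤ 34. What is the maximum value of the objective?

27

Relaxing integrality, the LP optimum is 33.75 at (s,t) = (3.75, 0), which is not an integer point.
(s,t)=(3,0): 4·3+5·0=12≤15, 3·3+6·0=9≤34, objective 27.
(s,t)=(2,1): 4·2+5·1=13≤15, 3·2+6·1=12≤34, objective 22.
(s,t)=(2,0): 4·2+5·0=8≤15, 3·2+6·0=6≤34, objective 18.
No feasible integer point exceeds 27.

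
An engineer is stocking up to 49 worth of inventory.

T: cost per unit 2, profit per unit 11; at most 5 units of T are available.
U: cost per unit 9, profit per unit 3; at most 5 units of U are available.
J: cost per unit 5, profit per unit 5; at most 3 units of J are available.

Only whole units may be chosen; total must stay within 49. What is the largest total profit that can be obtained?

5×T, 3×U, and 2×J: cost 47 ≤ 49, profit 5·11 + 3·3 + 2·5 = 74.
5×T, 2×U, and 3×J: cost 43 ≤ 49, profit 5·11 + 2·3 + 3·5 = 76.
Best is 76.

76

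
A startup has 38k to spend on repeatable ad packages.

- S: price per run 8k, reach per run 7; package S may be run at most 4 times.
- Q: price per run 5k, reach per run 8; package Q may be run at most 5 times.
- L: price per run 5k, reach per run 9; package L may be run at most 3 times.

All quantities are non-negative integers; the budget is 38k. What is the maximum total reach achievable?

5×Q and 2×L: price 35 ≤ 38, reach 5·8 + 2·9 = 58.
4×Q and 3×L: price 35 ≤ 38, reach 4·8 + 3·9 = 59.
Best is 59.

59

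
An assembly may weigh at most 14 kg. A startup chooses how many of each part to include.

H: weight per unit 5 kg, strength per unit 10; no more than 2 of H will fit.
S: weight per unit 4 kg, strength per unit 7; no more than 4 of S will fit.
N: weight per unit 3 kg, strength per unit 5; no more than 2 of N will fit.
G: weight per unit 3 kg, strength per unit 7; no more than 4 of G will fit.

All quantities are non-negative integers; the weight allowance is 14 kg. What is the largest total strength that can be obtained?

G has the best ratio (7/3); taking only G gives at most 4×7 = 28 (stopped by the weight limit).
Mixing does better — 1×H and 3×G: weight 14 ≤ 14, strength 1·10 + 3·7 = 31.

31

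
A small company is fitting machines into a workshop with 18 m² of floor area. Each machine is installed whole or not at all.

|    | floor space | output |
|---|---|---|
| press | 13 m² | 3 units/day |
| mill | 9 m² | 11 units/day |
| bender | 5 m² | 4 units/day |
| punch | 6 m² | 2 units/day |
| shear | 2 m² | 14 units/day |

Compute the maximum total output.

mill + punch + shear: floor space 9 + 6 + 2 = 17 ≤ 18, output 11 + 2 + 14 = 27.
mill + bender + shear: floor space 9 + 5 + 2 = 16 ≤ 18, output 11 + 4 + 14 = 29.
Best is mill, bender, and shear with total output 29.

29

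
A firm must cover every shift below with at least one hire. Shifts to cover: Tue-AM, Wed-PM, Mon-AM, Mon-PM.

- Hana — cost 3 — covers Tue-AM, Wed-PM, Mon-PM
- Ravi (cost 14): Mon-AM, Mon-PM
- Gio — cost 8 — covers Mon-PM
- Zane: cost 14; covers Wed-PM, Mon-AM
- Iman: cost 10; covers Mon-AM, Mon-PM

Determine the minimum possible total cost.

13

Choose Hana and Iman: together they cover Tue-AM, Wed-PM, Mon-AM, Mon-PM — every shift.
Total cost: 3 + 10 = 13.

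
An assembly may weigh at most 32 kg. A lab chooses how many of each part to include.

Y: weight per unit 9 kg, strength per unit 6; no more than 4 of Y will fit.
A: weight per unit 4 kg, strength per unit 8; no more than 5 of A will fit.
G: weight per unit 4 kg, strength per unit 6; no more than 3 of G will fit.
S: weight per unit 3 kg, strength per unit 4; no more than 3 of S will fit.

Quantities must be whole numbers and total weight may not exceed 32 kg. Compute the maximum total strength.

Take 5×A and 3×G: weight 32 ≤ 32, strength 5·8 + 3·6 = 58.
A has the best ratio (8/4) and is taken to its limit of 5; remaining capacity is filled optimally with the others.

58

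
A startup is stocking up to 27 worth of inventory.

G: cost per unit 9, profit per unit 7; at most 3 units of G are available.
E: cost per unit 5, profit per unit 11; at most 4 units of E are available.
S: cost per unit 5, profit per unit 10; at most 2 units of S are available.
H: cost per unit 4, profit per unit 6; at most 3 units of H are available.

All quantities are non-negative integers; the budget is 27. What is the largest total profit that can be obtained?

E has the best ratio (11/5); taking only E gives at most 4×11 = 44 (stopped by the supply cap of 4).
Mixing does better — 4×E and 1×S: cost 25 ≤ 27, profit 4·11 + 1·10 = 54.

54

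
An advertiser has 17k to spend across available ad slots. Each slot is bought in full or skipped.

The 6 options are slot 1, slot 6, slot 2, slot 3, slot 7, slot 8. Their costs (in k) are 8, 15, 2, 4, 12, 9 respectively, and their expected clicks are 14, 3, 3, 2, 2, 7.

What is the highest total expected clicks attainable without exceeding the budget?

slot 1 + slot 2: cost 8 + 2 = 10 ≤ 17, expected clicks 14 + 3 = 17.
slot 1 + slot 8: cost 8 + 9 = 17 ≤ 17, expected clicks 14 + 7 = 21.
slot 1 + slot 2 + slot 3: cost 8 + 2 + 4 = 14 ≤ 17, expected clicks 14 + 3 + 2 = 19.
Best is slot 1 and slot 8 with total expected clicks 21.

21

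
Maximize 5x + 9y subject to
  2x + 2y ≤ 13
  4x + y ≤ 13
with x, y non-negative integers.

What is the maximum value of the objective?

Relaxing integrality, the LP optimum is 58.50 at (x,y) = (0, 6.5), which is not an integer point.
(x,y)=(0,6): 2·0+2·6=12≤13, 4·0+1·6=6≤13, objective 54.
(x,y)=(1,5): 2·1+2·5=12≤13, 4·1+1·5=9≤13, objective 50.
(x,y)=(0,5): 2·0+2·5=10≤13, 4·0+1·5=5≤13, objective 45.
No feasible integer point exceeds 54.

54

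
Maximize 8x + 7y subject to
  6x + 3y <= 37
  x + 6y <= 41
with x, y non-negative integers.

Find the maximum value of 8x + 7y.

66

(x,y)=(3,6) is feasible, giving 66.
(x,y)=(3,5) is feasible, giving 59.
(x,y)=(2,6) is feasible, giving 58.
(x,y)=(2,5) is feasible, giving 51.
No feasible integer point exceeds 66.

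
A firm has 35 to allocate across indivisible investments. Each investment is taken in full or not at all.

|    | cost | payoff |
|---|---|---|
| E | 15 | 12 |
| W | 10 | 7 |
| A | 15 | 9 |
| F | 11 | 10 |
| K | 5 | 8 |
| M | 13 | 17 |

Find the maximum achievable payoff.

F + K + M: cost 11 + 5 + 13 = 29 ≤ 35, payoff 10 + 8 + 17 = 35.
E + K + M: cost 15 + 5 + 13 = 33 ≤ 35, payoff 12 + 8 + 17 = 37.
Best is E, K, and M with total payoff 37.

37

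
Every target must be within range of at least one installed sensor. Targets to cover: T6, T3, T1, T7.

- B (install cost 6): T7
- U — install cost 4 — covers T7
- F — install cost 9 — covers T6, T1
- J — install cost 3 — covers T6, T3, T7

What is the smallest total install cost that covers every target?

12

This is an integer covering problem.
Choose F and J: together they cover T6, T3, T1, T7 — every target.
Total install cost: 9 + 3 = 12.
No cover costs less than 12.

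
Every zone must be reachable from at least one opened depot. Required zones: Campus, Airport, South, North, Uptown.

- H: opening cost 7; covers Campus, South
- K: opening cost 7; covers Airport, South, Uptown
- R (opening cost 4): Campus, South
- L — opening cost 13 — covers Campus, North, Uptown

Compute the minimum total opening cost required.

Choose K and L: together they cover Campus, Airport, South, North, Uptown — every zone.
Total opening cost: 7 + 13 = 20.

20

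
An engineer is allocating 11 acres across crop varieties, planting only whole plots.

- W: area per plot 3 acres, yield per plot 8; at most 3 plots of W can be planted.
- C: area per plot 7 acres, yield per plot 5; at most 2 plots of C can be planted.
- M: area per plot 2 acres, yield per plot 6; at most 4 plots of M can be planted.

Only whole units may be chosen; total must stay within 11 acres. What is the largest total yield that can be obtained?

Take 1×W and 4×M: area 11 ≤ 11, yield 1·8 + 4·6 = 32.
M has the best ratio (6/2) and is taken to its limit of 4; remaining capacity is filled optimally with the others.

32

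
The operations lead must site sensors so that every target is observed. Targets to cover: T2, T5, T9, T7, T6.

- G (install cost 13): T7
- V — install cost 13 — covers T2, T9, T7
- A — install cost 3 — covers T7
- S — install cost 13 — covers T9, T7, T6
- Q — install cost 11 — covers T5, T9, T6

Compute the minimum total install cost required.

This is a weighted set-cover instance.
The greedy cost-per-new-target heuristic would pick A, Q, and V for 27, but a cheaper cover exists.
Choose V and Q: together they cover T2, T5, T9, T7, T6 — every target.
Total install cost: 13 + 11 = 24.
No cover costs less than 24.

24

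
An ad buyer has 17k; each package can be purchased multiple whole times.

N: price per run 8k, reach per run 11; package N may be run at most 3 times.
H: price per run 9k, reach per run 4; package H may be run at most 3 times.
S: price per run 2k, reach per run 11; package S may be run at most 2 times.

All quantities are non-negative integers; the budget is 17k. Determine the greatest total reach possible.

33

S has the best ratio (11/2); taking only S gives at most 2×11 = 22 (stopped by the supply cap of 2).
Mixing does better — 1×N and 2×S: price 12 ≤ 17, reach 1·11 + 2·11 = 33.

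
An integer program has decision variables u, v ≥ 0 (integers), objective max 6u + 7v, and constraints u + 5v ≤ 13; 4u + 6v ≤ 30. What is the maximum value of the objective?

43

Relaxing integrality, the LP optimum is 45.00 at (u,v) = (7.5, 0), which is not an integer point.
(u,v)=(6,1) is feasible, giving 43.
(u,v)=(7,0) is feasible, giving 42.
(u,v)=(5,1) is feasible, giving 37.
Maximum is 43 at (u,v)=(6,1).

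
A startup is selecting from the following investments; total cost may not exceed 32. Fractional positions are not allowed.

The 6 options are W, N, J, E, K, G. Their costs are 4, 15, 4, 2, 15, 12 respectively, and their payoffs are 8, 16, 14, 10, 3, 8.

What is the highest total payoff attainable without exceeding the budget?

Allowing fractional choices, the relaxed optimum would be about 52.7, but investments are indivisible.
N + J + E: cost 15 + 4 + 2 = 21 ≤ 32, payoff 16 + 14 + 10 = 40.
W + N + J + E: cost 4 + 15 + 4 + 2 = 25 ≤ 32, payoff 8 + 16 + 14 + 10 = 48.
Best is W, N, J, and E with total payoff 48.

48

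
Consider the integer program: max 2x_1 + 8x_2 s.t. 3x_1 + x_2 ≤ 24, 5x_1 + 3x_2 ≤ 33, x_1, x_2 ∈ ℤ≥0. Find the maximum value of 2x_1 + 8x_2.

88

(x_1,x_2)=(0,11): 3·0+1·11=11≤24, 5·0+3·11=33≤33, objective 88.
(x_1,x_2)=(0,10): 3·0+1·10=10≤24, 5·0+3·10=30≤33, objective 80.
Maximum is 88 at (x_1,x_2)=(0,11).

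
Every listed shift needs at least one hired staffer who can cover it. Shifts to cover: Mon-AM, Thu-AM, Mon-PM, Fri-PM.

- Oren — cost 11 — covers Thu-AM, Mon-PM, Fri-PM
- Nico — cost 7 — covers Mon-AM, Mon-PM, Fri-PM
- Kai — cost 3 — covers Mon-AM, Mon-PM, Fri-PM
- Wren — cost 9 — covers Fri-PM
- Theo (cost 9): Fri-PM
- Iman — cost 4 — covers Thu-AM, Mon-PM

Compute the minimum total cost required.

This is a weighted set-cover instance.
Choose Kai and Iman: together they cover Mon-AM, Thu-AM, Mon-PM, Fri-PM — every shift.
Total cost: 3 + 4 = 7.

7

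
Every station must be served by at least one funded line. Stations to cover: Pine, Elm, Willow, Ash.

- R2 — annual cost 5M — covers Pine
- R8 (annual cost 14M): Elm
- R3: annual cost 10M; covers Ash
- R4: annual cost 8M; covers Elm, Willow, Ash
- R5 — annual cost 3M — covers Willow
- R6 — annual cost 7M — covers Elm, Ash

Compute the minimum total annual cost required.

This is a weighted set-cover instance.
Choose R2 and R4: together they cover Pine, Elm, Willow, Ash — every station.
Total annual cost: 5 + 8 = 13.
No cover costs less than 13.

13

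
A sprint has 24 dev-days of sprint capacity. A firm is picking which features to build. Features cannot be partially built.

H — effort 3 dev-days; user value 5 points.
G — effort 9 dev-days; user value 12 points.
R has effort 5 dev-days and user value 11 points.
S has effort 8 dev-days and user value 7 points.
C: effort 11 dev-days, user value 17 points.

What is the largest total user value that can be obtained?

Allowing fractional choices, the relaxed optimum would be about 39.7, but features are indivisible.
R + S + C: effort 5 + 8 + 11 = 24 ≤ 24, user value 11 + 7 + 17 = 35.
H + R + C: effort 3 + 5 + 11 = 19 ≤ 24, user value 5 + 11 + 17 = 33.
H + G + C: effort 3 + 9 + 11 = 23 ≤ 24, user value 5 + 12 + 17 = 34.
Best is R, S, and C with total user value 35.

35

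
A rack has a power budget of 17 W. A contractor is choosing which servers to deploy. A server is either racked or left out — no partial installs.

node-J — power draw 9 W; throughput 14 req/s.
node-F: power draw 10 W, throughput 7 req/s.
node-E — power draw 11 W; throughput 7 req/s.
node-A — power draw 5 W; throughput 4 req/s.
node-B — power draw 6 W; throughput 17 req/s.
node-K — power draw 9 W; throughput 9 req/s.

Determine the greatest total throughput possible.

Allowing fractional choices, the relaxed optimum would be about 33.0, but servers are indivisible.
node-B + node-K: power draw 6 + 9 = 15 ≤ 17, throughput 17 + 9 = 26.
node-J + node-B: power draw 9 + 6 = 15 ≤ 17, throughput 14 + 17 = 31.
Best is node-J and node-B with total throughput 31.

31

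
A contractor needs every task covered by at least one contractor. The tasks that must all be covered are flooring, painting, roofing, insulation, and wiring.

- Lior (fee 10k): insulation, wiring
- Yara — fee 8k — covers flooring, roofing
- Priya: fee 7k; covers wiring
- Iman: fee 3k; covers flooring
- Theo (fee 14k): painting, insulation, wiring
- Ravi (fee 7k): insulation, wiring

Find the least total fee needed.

The greedy cost-per-new-task heuristic would pick Iman, Ravi, Yara, and Theo for 32, but a cheaper cover exists.
Choose Yara and Theo: together they cover flooring, painting, roofing, insulation, wiring — every task.
Total fee: 8 + 14 = 22.
No cover costs less than 22.

22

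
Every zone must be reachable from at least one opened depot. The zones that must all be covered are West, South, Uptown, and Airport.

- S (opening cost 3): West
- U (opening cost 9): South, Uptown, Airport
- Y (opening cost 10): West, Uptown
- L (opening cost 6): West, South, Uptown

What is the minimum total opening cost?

This is a weighted set-cover instance.
The greedy cost-per-new-zone heuristic would pick L and U for 15, but a cheaper cover exists.
Choose S and U: together they cover West, South, Uptown, Airport — every zone.
Total opening cost: 3 + 9 = 12.
No cover costs less than 12.

12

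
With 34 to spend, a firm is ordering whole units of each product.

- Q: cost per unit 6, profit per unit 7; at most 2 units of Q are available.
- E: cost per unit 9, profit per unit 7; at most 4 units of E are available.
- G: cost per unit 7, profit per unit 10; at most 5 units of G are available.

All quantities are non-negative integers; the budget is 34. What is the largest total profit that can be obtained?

G has the best ratio (10/7); taking only G gives at most 4×10 = 40 (stopped by the cost limit).
Mixing does better — 1×Q and 4×G: cost 34 ≤ 34, profit 1·7 + 4·10 = 47.

47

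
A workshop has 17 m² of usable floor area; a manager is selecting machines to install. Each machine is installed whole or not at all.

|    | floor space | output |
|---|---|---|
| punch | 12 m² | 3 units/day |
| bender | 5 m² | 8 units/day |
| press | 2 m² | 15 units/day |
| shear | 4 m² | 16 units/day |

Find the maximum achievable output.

39

bender + shear: floor space 5 + 4 = 9 ≤ 17, output 8 + 16 = 24.
bender + press + shear: floor space 5 + 2 + 4 = 11 ≤ 17, output 8 + 15 + 16 = 39.
press + shear: floor space 2 + 4 = 6 ≤ 17, output 15 + 16 = 31.
Best is bender, press, and shear with total output 39.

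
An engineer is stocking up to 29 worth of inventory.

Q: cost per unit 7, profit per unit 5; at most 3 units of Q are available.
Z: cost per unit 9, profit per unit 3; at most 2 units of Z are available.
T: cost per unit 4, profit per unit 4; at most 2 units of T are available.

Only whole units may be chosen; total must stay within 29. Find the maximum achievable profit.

23

T has the best ratio (4/4); taking only T gives at most 2×4 = 8 (stopped by the supply cap of 2).
Mixing does better — 3×Q and 2×T: cost 29 ≤ 29, profit 3·5 + 2·4 = 23.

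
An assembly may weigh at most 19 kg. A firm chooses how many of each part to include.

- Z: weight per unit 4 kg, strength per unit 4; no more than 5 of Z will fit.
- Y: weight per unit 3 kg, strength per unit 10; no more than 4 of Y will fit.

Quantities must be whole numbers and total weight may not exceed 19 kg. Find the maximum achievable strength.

44

This is a bounded integer knapsack.
Y has the best ratio (10/3); taking only Y gives at most 4×10 = 40 (stopped by the supply cap of 4).
Mixing does better — 1×Z and 4×Y: weight 16 ≤ 19, strength 1·4 + 4·10 = 44.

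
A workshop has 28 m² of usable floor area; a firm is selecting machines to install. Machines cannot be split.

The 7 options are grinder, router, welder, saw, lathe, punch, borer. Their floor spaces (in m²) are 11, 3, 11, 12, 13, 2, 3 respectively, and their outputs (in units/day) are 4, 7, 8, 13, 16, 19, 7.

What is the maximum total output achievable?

49

Allowing fractional choices, the relaxed optimum would be about 56.6, but machines are indivisible.
saw + lathe + punch: floor space 12 + 13 + 2 = 27 ≤ 28, output 13 + 16 + 19 = 48.
router + lathe + punch + borer: floor space 3 + 13 + 2 + 3 = 21 ≤ 28, output 7 + 16 + 19 + 7 = 49.
Best is router, lathe, punch, and borer with total output 49.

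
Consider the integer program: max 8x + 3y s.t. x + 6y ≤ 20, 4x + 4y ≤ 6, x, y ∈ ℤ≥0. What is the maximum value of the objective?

(x,y)=(1,0): 1·1+6·0=1≤20, 4·1+4·0=4≤6, objective 8.
(x,y)=(0,1): 1·0+6·1=6≤20, 4·0+4·1=4≤6, objective 3.
(x,y)=(0,0): 1·0+6·0=0≤20, 4·0+4·0=0≤6, objective 0.
The best lattice point is (1,0), giving 8.

8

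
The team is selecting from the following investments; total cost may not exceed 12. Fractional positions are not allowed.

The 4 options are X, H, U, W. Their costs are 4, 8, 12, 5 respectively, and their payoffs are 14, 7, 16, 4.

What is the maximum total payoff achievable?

21

Allowing fractional choices, the relaxed optimum would be about 24.7, but investments are indivisible.
U: cost 12 ≤ 12, payoff 16.
X + H: cost 4 + 8 = 12 ≤ 12, payoff 14 + 7 = 21.
X + W: cost 4 + 5 = 9 ≤ 12, payoff 14 + 4 = 18.
Best is X and H with total payoff 21.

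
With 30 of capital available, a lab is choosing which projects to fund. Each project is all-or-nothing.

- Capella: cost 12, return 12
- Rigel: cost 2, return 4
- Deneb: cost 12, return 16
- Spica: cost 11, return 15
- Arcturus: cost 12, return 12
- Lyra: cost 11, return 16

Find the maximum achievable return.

This is a 0-1 knapsack instance.
Rigel + Deneb + Lyra: cost 2 + 12 + 11 = 25 ≤ 30, return 4 + 16 + 16 = 36.
Rigel + Deneb + Spica: cost 2 + 12 + 11 = 25 ≤ 30, return 4 + 16 + 15 = 35.
Rigel + Spica + Lyra: cost 2 + 11 + 11 = 24 ≤ 30, return 4 + 15 + 16 = 35.
Best is Rigel, Deneb, and Lyra with total return 36.

36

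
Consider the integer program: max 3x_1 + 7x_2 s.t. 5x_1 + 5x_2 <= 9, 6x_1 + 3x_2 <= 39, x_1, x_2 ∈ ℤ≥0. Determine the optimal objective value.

7

(x_1,x_2)=(0,1) is feasible, giving 7.
(x_1,x_2)=(1,0) is feasible, giving 3.
(x_1,x_2)=(0,0) is feasible, giving 0.
Maximum is 7 at (x_1,x_2)=(0,1).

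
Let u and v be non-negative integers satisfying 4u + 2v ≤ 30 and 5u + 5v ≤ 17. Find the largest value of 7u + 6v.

Relaxing integrality, the LP optimum is 23.80 at (u,v) = (3.4, 0), which is not an integer point.
(u,v)=(3,0): 4·3+2·0=12≤30, 5·3+5·0=15≤17, objective 21.
(u,v)=(2,1): 4·2+2·1=10≤30, 5·2+5·1=15≤17, objective 20.
The best lattice point is (3,0), giving 21.

21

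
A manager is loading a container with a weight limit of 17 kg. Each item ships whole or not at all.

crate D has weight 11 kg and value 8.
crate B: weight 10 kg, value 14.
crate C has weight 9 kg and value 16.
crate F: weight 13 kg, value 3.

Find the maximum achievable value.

16

This is an integer program with binary decision variables.
Allowing fractional choices, the relaxed optimum would be about 27.2, but items are indivisible.
crate B: weight 10 ≤ 17, value 14.
crate C: weight 9 ≤ 17, value 16.
Best is crate C with total value 16.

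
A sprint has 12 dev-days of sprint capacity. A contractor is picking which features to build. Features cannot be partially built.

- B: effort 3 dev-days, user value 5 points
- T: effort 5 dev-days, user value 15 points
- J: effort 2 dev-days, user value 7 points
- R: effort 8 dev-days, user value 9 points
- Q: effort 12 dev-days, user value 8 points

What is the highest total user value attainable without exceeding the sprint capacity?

27

Allowing fractional choices, the relaxed optimum would be about 29.2, but features are indivisible.
T + J: effort 5 + 2 = 7 ≤ 12, user value 15 + 7 = 22.
B + T + J: effort 3 + 5 + 2 = 10 ≤ 12, user value 5 + 15 + 7 = 27.
Best is B, T, and J with total user value 27.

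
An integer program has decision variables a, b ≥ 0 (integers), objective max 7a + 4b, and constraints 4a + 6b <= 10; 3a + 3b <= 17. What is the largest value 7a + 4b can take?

14

The continuous relaxation peaks at (2.5, 0) with value 17.50; rounding to a feasible lattice point costs some objective.
(a,b)=(2,0): 4·2+6·0=8≤10, 3·2+3·0=6≤17, objective 14.
(a,b)=(1,1): 4·1+6·1=10≤10, 3·1+3·1=6≤17, objective 11.
(a,b)=(1,0): 4·1+6·0=4≤10, 3·1+3·0=3≤17, objective 7.
The best lattice point is (2,0), giving 14.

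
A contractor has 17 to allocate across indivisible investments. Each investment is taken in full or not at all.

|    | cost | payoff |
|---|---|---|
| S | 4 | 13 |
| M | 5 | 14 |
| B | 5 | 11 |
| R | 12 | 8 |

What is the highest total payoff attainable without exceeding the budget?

Treat it as a binary knapsack problem.
Allowing fractional choices, the relaxed optimum would be about 40.0, but investments are indivisible.
S + M: cost 4 + 5 = 9 ≤ 17, payoff 13 + 14 = 27.
S + M + B: cost 4 + 5 + 5 = 14 ≤ 17, payoff 13 + 14 + 11 = 38.
Best is S, M, and B with total payoff 38.

38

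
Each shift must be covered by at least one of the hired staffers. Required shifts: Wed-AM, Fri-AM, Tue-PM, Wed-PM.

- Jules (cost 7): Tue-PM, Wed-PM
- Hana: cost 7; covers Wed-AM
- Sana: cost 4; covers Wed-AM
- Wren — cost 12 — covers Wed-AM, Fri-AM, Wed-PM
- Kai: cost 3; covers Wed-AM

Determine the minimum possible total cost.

Choose Jules and Wren: together they cover Wed-AM, Fri-AM, Tue-PM, Wed-PM — every shift.
Total cost: 7 + 12 = 19.

19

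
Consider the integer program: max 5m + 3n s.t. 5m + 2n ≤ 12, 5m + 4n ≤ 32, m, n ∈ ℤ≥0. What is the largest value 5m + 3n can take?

18

(m,n)=(0,6): 5·0+2·6=12≤12, 5·0+4·6=24≤32, objective 18.
(m,n)=(0,5): 5·0+2·5=10≤12, 5·0+4·5=20≤32, objective 15.
The best lattice point is (0,6), giving 18.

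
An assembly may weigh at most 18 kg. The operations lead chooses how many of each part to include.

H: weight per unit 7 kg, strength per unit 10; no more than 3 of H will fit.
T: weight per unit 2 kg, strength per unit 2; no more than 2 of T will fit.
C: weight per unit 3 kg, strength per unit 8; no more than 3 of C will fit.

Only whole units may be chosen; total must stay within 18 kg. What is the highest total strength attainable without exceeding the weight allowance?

36

Take 1×H, 1×T, and 3×C: weight 18 ≤ 18, strength 1·10 + 1·2 + 3·8 = 36.
C has the best ratio (8/3) and is taken to its limit of 3; remaining capacity is filled optimally with the others.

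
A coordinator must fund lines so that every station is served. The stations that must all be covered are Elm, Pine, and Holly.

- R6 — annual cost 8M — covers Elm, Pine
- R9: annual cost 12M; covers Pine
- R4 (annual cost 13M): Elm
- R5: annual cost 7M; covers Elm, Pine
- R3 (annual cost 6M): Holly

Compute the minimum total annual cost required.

13

Choose R5 and R3: together they cover Elm, Pine, Holly — every station.
Total annual cost: 7 + 6 = 13.
No cover costs less than 13.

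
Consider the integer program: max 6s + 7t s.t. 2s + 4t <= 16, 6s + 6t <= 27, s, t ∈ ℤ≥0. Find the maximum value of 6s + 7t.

The continuous relaxation peaks at (1, 3.5) with value 30.50; rounding to a feasible lattice point costs some objective.
(s,t)=(0,4): 2·0+4·4=16≤16, 6·0+6·4=24≤27, objective 28.
(s,t)=(1,3): 2·1+4·3=14≤16, 6·1+6·3=24≤27, objective 27.
(s,t)=(2,2): 2·2+4·2=12≤16, 6·2+6·2=24≤27, objective 26.
The best lattice point is (0,4), giving 28.

28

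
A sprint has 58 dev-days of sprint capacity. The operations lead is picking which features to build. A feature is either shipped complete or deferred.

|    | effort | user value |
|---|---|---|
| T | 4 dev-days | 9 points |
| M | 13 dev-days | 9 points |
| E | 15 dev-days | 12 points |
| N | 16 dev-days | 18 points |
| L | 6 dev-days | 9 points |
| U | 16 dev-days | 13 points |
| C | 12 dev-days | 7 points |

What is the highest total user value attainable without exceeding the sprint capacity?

61

This is a 0-1 knapsack instance.
T + M + E + N + L: effort 4 + 13 + 15 + 16 + 6 = 54 ≤ 58, user value 9 + 9 + 12 + 18 + 9 = 57.
T + M + N + L + U: effort 4 + 13 + 16 + 6 + 16 = 55 ≤ 58, user value 9 + 9 + 18 + 9 + 13 = 58.
T + E + N + L + U: effort 4 + 15 + 16 + 6 + 16 = 57 ≤ 58, user value 9 + 12 + 18 + 9 + 13 = 61.
Best is T, E, N, L, and U with total user value 61.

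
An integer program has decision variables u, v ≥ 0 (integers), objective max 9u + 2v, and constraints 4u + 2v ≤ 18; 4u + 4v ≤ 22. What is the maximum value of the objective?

38

(u,v)=(4,1): 4·4+2·1=18≤18, 4·4+4·1=20≤22, objective 38.
(u,v)=(4,0): 4·4+2·0=16≤18, 4·4+4·0=16≤22, objective 36.
No feasible integer point exceeds 38.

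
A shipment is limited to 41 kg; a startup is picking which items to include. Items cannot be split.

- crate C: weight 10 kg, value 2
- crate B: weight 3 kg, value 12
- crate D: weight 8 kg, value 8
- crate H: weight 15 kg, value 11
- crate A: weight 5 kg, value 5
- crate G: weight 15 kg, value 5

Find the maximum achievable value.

Take crate C, crate B, crate D, crate H, and crate A: weight 10 + 3 + 8 + 15 + 5 = 41 ≤ 41, value 2 + 12 + 8 + 11 + 5 = 38.
No other feasible combination does better.

38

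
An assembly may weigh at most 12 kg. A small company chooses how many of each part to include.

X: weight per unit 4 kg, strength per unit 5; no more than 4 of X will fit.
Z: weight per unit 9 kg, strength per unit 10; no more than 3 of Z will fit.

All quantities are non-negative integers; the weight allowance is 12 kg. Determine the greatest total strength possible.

1×Z: weight 9 ≤ 12, strength 1·10 = 10.
3×X: weight 12 ≤ 12, strength 3·5 = 15.
Best is 15.

15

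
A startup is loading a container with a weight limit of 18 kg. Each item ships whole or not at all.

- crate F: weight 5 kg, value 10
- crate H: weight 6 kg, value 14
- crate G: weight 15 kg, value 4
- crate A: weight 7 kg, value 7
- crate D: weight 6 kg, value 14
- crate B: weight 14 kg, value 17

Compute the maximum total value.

Allowing fractional choices, the relaxed optimum would be about 39.2, but items are indivisible.
crate F + crate A + crate D: weight 5 + 7 + 6 = 18 ≤ 18, value 10 + 7 + 14 = 31.
crate F + crate H + crate A: weight 5 + 6 + 7 = 18 ≤ 18, value 10 + 14 + 7 = 31.
crate F + crate H + crate D: weight 5 + 6 + 6 = 17 ≤ 18, value 10 + 14 + 14 = 38.
Best is crate F, crate H, and crate D with total value 38.

38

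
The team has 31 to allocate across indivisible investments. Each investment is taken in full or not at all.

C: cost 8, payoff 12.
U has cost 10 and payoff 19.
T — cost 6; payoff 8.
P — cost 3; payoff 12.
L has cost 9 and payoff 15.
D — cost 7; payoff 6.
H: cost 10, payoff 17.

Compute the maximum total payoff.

60

C + U + P + L: cost 8 + 10 + 3 + 9 = 30 ≤ 31, payoff 12 + 19 + 12 + 15 = 58.
C + U + P + H: cost 8 + 10 + 3 + 10 = 31 ≤ 31, payoff 12 + 19 + 12 + 17 = 60.
Best is C, U, P, and H with total payoff 60.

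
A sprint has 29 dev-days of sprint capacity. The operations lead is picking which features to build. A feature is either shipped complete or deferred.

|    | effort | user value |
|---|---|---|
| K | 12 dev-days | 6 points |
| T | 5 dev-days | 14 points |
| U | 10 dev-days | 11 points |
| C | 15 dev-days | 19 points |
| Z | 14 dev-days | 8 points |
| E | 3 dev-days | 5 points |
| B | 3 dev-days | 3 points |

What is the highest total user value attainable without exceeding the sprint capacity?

41

Treat it as a binary knapsack problem.
T + C + E + B: effort 5 + 15 + 3 + 3 = 26 ≤ 29, user value 14 + 19 + 5 + 3 = 41.
T + C + E: effort 5 + 15 + 3 = 23 ≤ 29, user value 14 + 19 + 5 = 38.
Best is T, C, E, and B with total user value 41.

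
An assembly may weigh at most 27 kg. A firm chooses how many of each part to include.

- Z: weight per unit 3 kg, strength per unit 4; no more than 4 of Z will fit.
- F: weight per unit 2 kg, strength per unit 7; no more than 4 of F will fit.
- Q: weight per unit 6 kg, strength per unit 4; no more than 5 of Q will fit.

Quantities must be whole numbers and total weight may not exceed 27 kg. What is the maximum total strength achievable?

2×Z, 4×F, and 2×Q: weight 26 ≤ 27, strength 2·4 + 4·7 + 2·4 = 44.
4×Z, 4×F, and 1×Q: weight 26 ≤ 27, strength 4·4 + 4·7 + 1·4 = 48.
Best is 48.

48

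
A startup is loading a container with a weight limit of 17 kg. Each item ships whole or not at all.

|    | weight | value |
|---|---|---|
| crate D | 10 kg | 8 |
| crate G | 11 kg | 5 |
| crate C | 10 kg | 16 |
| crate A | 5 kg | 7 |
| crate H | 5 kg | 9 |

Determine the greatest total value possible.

crate C + crate H: weight 10 + 5 = 15 ≤ 17, value 16 + 9 = 25.
crate D + crate H: weight 10 + 5 = 15 ≤ 17, value 8 + 9 = 17.
crate C + crate A: weight 10 + 5 = 15 ≤ 17, value 16 + 7 = 23.
Best is crate C and crate H with total value 25.

25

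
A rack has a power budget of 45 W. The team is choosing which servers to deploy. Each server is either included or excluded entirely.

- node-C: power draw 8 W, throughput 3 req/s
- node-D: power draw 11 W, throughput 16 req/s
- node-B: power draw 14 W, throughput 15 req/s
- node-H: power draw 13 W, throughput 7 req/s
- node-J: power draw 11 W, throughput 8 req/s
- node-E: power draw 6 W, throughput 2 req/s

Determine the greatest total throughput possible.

42

Take node-C, node-D, node-B, and node-J: power draw 8 + 11 + 14 + 11 = 44 ≤ 45, throughput 3 + 16 + 15 + 8 = 42.
No other feasible combination does better.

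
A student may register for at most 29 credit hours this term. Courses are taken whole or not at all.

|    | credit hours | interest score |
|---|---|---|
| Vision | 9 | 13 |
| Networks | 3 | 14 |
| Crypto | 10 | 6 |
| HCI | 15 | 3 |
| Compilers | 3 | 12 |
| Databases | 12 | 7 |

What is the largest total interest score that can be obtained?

46

Take Vision, Networks, Compilers, and Databases: credit hours 9 + 3 + 3 + 12 = 27 ≤ 29, interest score 13 + 14 + 12 + 7 = 46.
No other feasible combination does better.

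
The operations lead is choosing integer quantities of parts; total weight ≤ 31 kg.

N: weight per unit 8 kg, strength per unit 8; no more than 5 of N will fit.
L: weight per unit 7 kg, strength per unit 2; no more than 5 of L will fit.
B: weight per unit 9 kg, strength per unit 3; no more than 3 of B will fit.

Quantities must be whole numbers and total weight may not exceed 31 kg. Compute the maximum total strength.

N has the best ratio (8/8); taking only N gives at most 3×8 = 24 (stopped by the weight limit).
Mixing does better — 3×N and 1×L: weight 31 ≤ 31, strength 3·8 + 1·2 = 26.

26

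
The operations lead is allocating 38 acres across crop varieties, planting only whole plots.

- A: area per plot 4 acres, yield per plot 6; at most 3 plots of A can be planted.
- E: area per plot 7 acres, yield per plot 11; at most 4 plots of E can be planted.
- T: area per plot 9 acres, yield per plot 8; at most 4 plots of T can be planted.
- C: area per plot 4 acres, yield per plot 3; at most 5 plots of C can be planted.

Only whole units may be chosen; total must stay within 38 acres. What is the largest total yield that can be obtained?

56

2×A and 4×E: area 36 ≤ 38, yield 2·6 + 4·11 = 56.
3×A, 3×E, and 1×C: area 37 ≤ 38, yield 3·6 + 3·11 + 1·3 = 54.
Best is 56.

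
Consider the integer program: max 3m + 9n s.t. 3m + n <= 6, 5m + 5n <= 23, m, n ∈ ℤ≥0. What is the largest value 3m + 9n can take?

(m,n)=(0,4): 3·0+1·4=4≤6, 5·0+5·4=20≤23, objective 36.
(m,n)=(1,3): 3·1+1·3=6≤6, 5·1+5·3=20≤23, objective 30.
(m,n)=(0,3): 3·0+1·3=3≤6, 5·0+5·3=15≤23, objective 27.
The best lattice point is (0,4), giving 36.

36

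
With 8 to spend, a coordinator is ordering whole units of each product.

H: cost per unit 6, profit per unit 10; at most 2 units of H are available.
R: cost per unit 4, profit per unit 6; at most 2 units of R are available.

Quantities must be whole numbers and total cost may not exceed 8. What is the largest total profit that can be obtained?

1×H: cost 6 ≤ 8, profit 1·10 = 10.
2×R: cost 8 ≤ 8, profit 2·6 = 12.
Best is 12.

12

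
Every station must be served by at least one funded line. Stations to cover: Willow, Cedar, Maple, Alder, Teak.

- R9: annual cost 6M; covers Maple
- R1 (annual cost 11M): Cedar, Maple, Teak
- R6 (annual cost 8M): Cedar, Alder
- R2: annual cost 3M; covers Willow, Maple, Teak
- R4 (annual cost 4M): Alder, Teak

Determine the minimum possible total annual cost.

Choose R6 and R2: together they cover Willow, Cedar, Maple, Alder, Teak — every station.
Total annual cost: 8 + 3 = 11.

11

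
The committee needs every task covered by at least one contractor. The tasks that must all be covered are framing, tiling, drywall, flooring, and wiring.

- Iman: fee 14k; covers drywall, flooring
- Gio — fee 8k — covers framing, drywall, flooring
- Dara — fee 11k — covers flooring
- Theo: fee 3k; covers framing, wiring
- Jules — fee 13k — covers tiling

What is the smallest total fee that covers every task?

Choose Gio, Theo, and Jules: together they cover framing, tiling, drywall, flooring, wiring — every task.
Total fee: 8 + 3 + 13 = 24.
No cover costs less than 24.

24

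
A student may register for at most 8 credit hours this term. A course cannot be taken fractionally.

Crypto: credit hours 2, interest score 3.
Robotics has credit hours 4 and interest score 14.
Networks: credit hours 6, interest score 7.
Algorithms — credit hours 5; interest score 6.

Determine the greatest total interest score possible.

17

Take Crypto and Robotics: credit hours 2 + 4 = 6 ≤ 8, interest score 3 + 14 = 17.
No other feasible combination does better.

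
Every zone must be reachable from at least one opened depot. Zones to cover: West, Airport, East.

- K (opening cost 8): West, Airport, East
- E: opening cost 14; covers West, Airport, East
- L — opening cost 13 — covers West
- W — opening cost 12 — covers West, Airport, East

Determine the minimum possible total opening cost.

This is a weighted set-cover instance.
K alone covers West, Airport, East — every zone.
Total opening cost: 8.
No cover costs less than 8.

8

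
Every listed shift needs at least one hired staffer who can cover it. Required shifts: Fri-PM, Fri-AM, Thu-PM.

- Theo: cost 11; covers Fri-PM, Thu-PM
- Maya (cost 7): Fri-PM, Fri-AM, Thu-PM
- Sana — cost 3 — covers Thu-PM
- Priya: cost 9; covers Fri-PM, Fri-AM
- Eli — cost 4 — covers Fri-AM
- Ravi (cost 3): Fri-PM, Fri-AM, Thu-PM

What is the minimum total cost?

Ravi alone covers Fri-PM, Fri-AM, Thu-PM — every shift.
Total cost: 3.
No cover costs less than 3.

3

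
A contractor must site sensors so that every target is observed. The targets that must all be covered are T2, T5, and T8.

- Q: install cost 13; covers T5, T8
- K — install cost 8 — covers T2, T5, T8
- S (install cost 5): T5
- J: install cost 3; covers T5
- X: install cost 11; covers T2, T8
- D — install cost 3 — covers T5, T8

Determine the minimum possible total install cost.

8

The greedy cost-per-new-target heuristic would pick D and K for 11, but a cheaper cover exists.
K alone covers T2, T5, T8 — every target.
Total install cost: 8.
No cover costs less than 8.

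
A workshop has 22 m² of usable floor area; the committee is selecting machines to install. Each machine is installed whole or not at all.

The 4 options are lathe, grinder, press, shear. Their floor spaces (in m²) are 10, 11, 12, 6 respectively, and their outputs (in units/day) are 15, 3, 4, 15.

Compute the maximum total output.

press + shear: floor space 12 + 6 = 18 ≤ 22, output 4 + 15 = 19.
lathe + press: floor space 10 + 12 = 22 ≤ 22, output 15 + 4 = 19.
lathe + shear: floor space 10 + 6 = 16 ≤ 22, output 15 + 15 = 30.
Best is lathe and shear with total output 30.

30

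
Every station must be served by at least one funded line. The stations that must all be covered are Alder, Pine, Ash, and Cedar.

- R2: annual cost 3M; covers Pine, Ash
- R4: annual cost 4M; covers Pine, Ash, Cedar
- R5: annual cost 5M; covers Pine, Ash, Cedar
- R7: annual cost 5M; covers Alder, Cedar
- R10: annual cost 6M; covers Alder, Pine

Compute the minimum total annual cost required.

Choose R2 and R7: together they cover Alder, Pine, Ash, Cedar — every station.
Total annual cost: 3 + 5 = 8.

8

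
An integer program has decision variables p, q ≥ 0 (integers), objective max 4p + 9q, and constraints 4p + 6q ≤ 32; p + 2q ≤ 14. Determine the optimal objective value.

The continuous relaxation peaks at (0, 5.33) with value 48.00; rounding to a feasible lattice point costs some objective.
(p,q)=(0,5) is feasible, giving 45.
(p,q)=(1,4) is feasible, giving 40.
(p,q)=(0,4) is feasible, giving 36.
The best lattice point is (0,5), giving 45.

45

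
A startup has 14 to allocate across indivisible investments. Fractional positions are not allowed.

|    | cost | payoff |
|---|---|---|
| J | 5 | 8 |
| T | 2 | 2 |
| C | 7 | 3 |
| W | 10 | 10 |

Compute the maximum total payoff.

13

Take J, T, and C: cost 5 + 2 + 7 = 14 ≤ 14, payoff 8 + 2 + 3 = 13.
No other feasible combination does better.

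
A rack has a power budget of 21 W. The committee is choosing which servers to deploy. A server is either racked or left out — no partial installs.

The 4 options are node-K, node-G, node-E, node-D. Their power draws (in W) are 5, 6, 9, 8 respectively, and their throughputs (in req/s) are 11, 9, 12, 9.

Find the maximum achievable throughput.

32

Allowing fractional choices, the relaxed optimum would be about 33.1, but servers are indivisible.
node-K + node-G + node-E: power draw 5 + 6 + 9 = 20 ≤ 21, throughput 11 + 9 + 12 = 32.
node-K + node-E: power draw 5 + 9 = 14 ≤ 21, throughput 11 + 12 = 23.
node-K + node-G + node-D: power draw 5 + 6 + 8 = 19 ≤ 21, throughput 11 + 9 + 9 = 29.
Best is node-K, node-G, and node-E with total throughput 32.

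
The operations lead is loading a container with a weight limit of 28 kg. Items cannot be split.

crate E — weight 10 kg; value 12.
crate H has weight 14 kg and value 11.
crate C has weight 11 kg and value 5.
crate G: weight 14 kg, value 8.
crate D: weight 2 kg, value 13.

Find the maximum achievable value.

36

Allowing fractional choices, the relaxed optimum would be about 37.1, but items are indivisible.
crate E + crate G + crate D: weight 10 + 14 + 2 = 26 ≤ 28, value 12 + 8 + 13 = 33.
crate E + crate C + crate D: weight 10 + 11 + 2 = 23 ≤ 28, value 12 + 5 + 13 = 30.
crate E + crate H + crate D: weight 10 + 14 + 2 = 26 ≤ 28, value 12 + 11 + 13 = 36.
Best is crate E, crate H, and crate D with total value 36.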